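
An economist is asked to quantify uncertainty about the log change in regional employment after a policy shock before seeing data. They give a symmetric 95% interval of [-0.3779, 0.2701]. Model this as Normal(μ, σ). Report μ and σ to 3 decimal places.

A symmetric 95% interval runs μ ± z·σ with z = 1.96.
Half-width = 0.324, so σ = 0.324/1.96 = 0.165.
μ is the interval midpoint, -0.054.

μ = -0.054, σ = 0.165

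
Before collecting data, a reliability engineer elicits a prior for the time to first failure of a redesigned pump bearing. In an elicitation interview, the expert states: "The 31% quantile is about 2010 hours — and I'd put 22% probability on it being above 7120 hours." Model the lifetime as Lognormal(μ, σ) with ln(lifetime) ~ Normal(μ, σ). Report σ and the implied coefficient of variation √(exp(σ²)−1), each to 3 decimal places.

σ ≈ 0.997, CV ≈ 1.305

If T ~ Lognormal(μ,σ) then ln T ~ Normal(μ,σ), so the p-quantile of ln T is μ + z_p·σ.
ln(2010) = 7.606 and ln(7120) = 8.871; z_{0.31} = -0.4959, z_{0.78} = 0.7722.
σ = (8.871 − 7.606)/(0.7722 − (-0.4959)) = 0.997.
μ = 7.606 − (-0.4959)·0.997 = 8.100.
CV = √(exp(σ²)−1) = √(exp(0.9948)−1) = 1.305.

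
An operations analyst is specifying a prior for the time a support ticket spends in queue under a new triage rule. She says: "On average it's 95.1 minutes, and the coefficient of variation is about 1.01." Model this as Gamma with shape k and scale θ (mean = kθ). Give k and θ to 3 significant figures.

For Gamma(k, scale θ): mean = kθ, variance = kθ², so CV = 1/√k.
CV = 1.01, hence k = 1/CV² = 0.98.
Then θ = mean/k = 95.1/0.98 = 97.

k ≈ 0.98, θ ≈ 97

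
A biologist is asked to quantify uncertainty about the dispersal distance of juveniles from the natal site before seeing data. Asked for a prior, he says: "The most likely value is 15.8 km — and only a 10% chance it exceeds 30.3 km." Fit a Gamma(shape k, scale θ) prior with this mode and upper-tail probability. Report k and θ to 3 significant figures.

Gamma(k,θ) with k>1 has mode (k−1)θ, so θ = 15.8/(k−1).
Need P(X < 30.3) = 0.9 with θ tied to k this way. Start at k = 2, θ = 15.8: P(X<30.3) ≈ 0.571.
Too low — raise k to concentrate. Iterating converges to k ≈ 5.51.
Then θ = 15.8/(5.51−1) ≈ 3.5.

k ≈ 5.51, θ ≈ 3.5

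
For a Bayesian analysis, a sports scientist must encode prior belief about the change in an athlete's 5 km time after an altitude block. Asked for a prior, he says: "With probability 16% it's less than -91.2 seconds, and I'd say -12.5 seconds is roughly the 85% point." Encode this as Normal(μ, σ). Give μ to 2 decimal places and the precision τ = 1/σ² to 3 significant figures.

The p-quantile of Normal(μ,σ) is μ + z_p·σ, with z_{0.16} = -0.9945 and z_{0.85} = 1.036.
Eliminate σ: μ = (z₂·x₁ − z₁·x₂)/(z₂ − z₁) = (1.036·-91.2 − (-0.9945)·-12.5)/2.031 = -52.66.
Then σ = (x₂ − x₁)/(z₂ − z₁) = (-12.5 − -91.2)/2.031 = 38.75.
Precision τ = 1/σ² = 1/38.75² = 0.000666.

μ = -52.66, τ = 0.000666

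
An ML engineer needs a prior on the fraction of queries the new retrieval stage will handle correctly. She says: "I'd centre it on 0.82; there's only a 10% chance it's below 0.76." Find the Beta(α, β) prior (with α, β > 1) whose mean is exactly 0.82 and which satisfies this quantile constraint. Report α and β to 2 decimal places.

With mean 0.82 fixed, write α = 0.82s, β = 0.18s where s = α+β.
Need P(θ < 0.76) = 0.1 under Beta(0.82s, 0.18s). Normal approximation: (q−m)/√(m(1−m)/s) ≈ z_{0.1} = -1.28, so s ≈ 0.82·0.18·(-1.28)²/(0.76−0.82)² = 67.3.
At s = 67.3: P(θ<0.76) ≈ 0.105. Adjusting to match 0.1 gives s ≈ 70.82.
So α = 0.82·70.82 ≈ 58.08, β = 0.18·70.82 ≈ 12.75.

α ≈ 58.08, β ≈ 12.75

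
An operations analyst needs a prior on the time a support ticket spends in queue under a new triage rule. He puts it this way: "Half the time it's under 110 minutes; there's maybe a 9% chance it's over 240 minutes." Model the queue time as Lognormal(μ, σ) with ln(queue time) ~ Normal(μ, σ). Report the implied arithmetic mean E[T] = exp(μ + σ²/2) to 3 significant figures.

E[T] ≈ 130 minutes

If T ~ Lognormal(μ,σ) then ln T ~ Normal(μ,σ), so the p-quantile of ln T is μ + z_p·σ.
ln(110) = 4.7 and ln(240) = 5.481; z_{0.5} = 0, z_{0.91} = 1.341.
σ = (5.481 − 4.7)/(1.341 − (0)) = 0.582.
μ = 4.7 − (0)·0.582 = 4.700.
E[T] = exp(μ + σ²/2) = exp(4.700 + 0.1693) = 130 minutes.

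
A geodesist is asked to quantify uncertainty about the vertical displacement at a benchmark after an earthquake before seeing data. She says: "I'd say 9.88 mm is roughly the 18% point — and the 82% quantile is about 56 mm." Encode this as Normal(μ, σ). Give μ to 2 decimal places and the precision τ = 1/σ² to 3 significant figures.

μ = 32.94, τ = 0.00158

For Normal(μ,σ), the p-quantile is μ + z_p·σ. Here z_{0.18} = -0.9154, z_{0.82} = 0.9154.
So 9.88 = μ − 0.9154σ and 56 = μ + 0.9154σ.
Subtracting: σ = (56 − 9.88)/(0.9154 − (-0.9154)) = 25.19.
Then μ = 9.88 − (-0.9154)·25.19 = 32.94.
Precision τ = 1/σ² = 1/25.19² = 0.00158.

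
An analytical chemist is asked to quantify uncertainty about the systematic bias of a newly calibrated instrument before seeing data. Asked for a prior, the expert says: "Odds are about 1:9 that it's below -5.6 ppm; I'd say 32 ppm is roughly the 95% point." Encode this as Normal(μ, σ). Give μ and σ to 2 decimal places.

For Normal(μ,σ), the p-quantile is μ + z_p·σ. Here z_{0.1} = -1.282, z_{0.95} = 1.645.
So -5.6 = μ − 1.282σ and 32 = μ + 1.645σ.
Subtracting: σ = (32 − -5.6)/(1.645 − (-1.282)) = 12.85.
Then μ = -5.6 − (-1.282)·12.85 = 10.87.

μ = 10.87, σ = 12.85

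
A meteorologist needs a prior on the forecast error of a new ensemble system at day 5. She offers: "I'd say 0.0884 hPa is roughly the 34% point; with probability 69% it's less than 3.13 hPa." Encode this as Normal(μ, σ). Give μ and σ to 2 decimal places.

For Normal(μ,σ), the p-quantile is μ + z_p·σ. Here z_{0.34} = -0.4125, z_{0.69} = 0.4959.
So 0.0884 = μ − 0.4125σ and 3.13 = μ + 0.4959σ.
Subtracting: σ = (3.13 − 0.0884)/(0.4959 − (-0.4125)) = 3.35.
Then μ = 0.0884 − (-0.4125)·3.35 = 1.47.

μ = 1.47, σ = 3.35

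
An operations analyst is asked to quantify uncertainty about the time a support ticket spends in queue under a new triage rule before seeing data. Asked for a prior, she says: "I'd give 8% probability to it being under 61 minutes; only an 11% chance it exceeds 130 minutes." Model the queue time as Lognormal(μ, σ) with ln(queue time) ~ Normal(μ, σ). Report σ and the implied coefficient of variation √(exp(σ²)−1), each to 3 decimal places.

σ ≈ 0.288, CV ≈ 0.294

If T ~ Lognormal(μ,σ) then ln T ~ Normal(μ,σ), so the p-quantile of ln T is μ + z_p·σ.
ln(61) = 4.111 and ln(130) = 4.868; z_{0.08} = -1.405, z_{0.89} = 1.227.
σ = (4.868 − 4.111)/(1.227 − (-1.405)) = 0.288.
μ = 4.111 − (-1.405)·0.288 = 4.515.
CV = √(exp(σ²)−1) = √(exp(0.0827)−1) = 0.294.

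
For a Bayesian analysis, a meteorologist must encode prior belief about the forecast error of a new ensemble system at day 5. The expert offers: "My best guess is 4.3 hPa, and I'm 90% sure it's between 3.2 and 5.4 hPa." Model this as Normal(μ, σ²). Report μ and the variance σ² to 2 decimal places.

A symmetric 90% interval runs μ ± z·σ with z = 1.645.
Half-width = 1.1, so σ = 1.1/1.645 = 0.669 and σ² = 0.45.
μ is the stated best guess, 4.30.

μ = 4.30, σ² = 0.45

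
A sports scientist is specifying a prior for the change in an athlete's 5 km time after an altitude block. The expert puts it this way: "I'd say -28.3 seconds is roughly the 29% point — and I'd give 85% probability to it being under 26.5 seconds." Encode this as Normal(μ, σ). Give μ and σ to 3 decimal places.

μ = -9.225, σ = 34.469

The p-quantile of Normal(μ,σ) is μ + z_p·σ, with z_{0.29} = -0.5534 and z_{0.85} = 1.036.
Eliminate σ: μ = (z₂·x₁ − z₁·x₂)/(z₂ − z₁) = (1.036·-28.3 − (-0.5534)·26.5)/1.59 = -9.225.
Then σ = (x₂ − x₁)/(z₂ − z₁) = (26.5 − -28.3)/1.59 = 34.469.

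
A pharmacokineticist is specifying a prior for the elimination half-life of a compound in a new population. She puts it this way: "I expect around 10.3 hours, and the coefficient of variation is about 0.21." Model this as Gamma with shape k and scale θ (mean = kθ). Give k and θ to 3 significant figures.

For Gamma(k, scale θ): mean = kθ, variance = kθ², so CV = 1/√k.
CV = 0.21, hence k = 1/CV² = 22.7.
Then θ = mean/k = 10.3/22.7 = 0.454.

k ≈ 22.7, θ ≈ 0.454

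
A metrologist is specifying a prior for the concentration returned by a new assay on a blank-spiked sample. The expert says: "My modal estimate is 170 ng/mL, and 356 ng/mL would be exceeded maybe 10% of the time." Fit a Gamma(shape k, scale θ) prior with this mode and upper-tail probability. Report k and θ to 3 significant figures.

Gamma(k,θ) with k>1 has mode (k−1)θ, so θ = 170/(k−1).
Need P(X < 356) = 0.9 with θ tied to k this way. Start at k = 2, θ = 170: P(X<356) ≈ 0.619.
Too low — raise k to concentrate. Iterating converges to k ≈ 4.52.
Then θ = 170/(4.52−1) ≈ 48.4.

k ≈ 4.52, θ ≈ 48.4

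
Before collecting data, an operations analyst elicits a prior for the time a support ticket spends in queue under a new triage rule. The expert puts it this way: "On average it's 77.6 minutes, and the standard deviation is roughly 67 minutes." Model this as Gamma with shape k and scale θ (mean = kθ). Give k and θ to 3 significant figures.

For Gamma(k, scale θ): mean = kθ, variance = kθ², so CV = 1/√k.
CV = SD/mean = 67/77.6 = 0.8634, hence k = 1/CV² = 1.34.
Then θ = mean/k = 77.6/1.34 = 57.8.

k ≈ 1.34, θ ≈ 57.8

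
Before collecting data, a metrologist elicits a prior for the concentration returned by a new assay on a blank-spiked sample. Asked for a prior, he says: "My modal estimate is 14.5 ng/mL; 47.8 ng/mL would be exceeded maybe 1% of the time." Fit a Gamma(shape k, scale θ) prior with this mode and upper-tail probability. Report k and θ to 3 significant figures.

k ≈ 4.09, θ ≈ 4.69

Gamma(k,θ) with k>1 has mode (k−1)θ, so θ = 14.5/(k−1).
Need P(X < 47.8) = 0.99 with θ tied to k this way. Start at k = 2, θ = 14.5: P(X<47.8) ≈ 0.841.
Too low — raise k to concentrate. Iterating converges to k ≈ 4.09.
Then θ = 14.5/(4.09−1) ≈ 4.69.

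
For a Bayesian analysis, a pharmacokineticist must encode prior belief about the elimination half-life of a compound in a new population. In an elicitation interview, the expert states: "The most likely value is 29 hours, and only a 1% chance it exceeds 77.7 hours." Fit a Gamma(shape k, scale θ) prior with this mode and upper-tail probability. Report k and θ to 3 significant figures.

k ≈ 5.76, θ ≈ 6.09

Gamma(k,θ) with k>1 has mode (k−1)θ, so θ = 29/(k−1).
Need P(X < 77.7) = 0.99 with θ tied to k this way. Start at k = 2, θ = 29: P(X<77.7) ≈ 0.748.
Too low — raise k to concentrate. Iterating converges to k ≈ 5.76.
Then θ = 29/(5.76−1) ≈ 6.09.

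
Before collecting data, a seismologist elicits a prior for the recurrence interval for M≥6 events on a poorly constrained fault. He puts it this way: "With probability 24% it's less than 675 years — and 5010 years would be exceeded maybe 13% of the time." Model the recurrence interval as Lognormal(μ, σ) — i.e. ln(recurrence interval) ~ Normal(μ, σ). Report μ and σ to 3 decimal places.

μ ≈ 7.287, σ ≈ 1.094

If T ~ Lognormal(μ,σ) then ln T ~ Normal(μ,σ), so the p-quantile of ln T is μ + z_p·σ.
ln(675) = 6.515 and ln(5010) = 8.519; z_{0.24} = -0.7063, z_{0.87} = 1.126.
σ = (8.519 − 6.515)/(1.126 − (-0.7063)) = 1.094.
μ = 6.515 − (-0.7063)·1.094 = 7.287.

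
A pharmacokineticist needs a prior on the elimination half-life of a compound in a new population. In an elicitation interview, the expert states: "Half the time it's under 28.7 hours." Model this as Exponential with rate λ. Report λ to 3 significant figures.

λ ≈ 0.0242

Exponential median = ln 2 / λ, so λ = ln 2 / 28.7 = 0.0242.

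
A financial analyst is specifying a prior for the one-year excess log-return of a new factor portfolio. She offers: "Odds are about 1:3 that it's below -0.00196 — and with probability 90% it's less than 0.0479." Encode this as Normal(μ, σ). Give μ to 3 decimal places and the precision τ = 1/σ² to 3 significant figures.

μ = 0.015, τ = 1540

For Normal(μ,σ), the p-quantile is μ + z_p·σ. Here z_{0.25} = -0.6745, z_{0.9} = 1.282.
So -0.00196 = μ − 0.6745σ and 0.0479 = μ + 1.282σ.
Subtracting: σ = (0.0479 − -0.00196)/(1.282 − (-0.6745)) = 0.025.
Then μ = -0.00196 − (-0.6745)·0.025 = 0.015.
Precision τ = 1/σ² = 1/0.02549² = 1540.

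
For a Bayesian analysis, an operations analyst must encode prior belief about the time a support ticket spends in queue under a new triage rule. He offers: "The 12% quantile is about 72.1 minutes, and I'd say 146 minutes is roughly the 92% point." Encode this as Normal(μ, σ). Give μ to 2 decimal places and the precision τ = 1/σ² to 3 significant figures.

The p-quantile of Normal(μ,σ) is μ + z_p·σ, with z_{0.12} = -1.175 and z_{0.92} = 1.405.
Eliminate σ: μ = (z₂·x₁ − z₁·x₂)/(z₂ − z₁) = (1.405·72.1 − (-1.175)·146)/2.58 = 105.75.
Then σ = (x₂ − x₁)/(z₂ − z₁) = (146 − 72.1)/2.58 = 28.64.
Precision τ = 1/σ² = 1/28.64² = 0.00122.

μ = 105.75, τ = 0.00122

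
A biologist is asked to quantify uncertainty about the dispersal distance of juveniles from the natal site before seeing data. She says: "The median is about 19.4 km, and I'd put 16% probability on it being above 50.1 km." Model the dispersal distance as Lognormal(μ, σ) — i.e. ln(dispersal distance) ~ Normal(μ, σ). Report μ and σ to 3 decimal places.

If T ~ Lognormal(μ,σ) then ln T ~ Normal(μ,σ), so the p-quantile of ln T is μ + z_p·σ.
ln(19.4) = 2.965 and ln(50.1) = 3.914; z_{0.5} = 0, z_{0.84} = 0.9945.
σ = (3.914 − 2.965)/(0.9945 − (0)) = 0.954.
μ = 2.965 − (0)·0.954 = 2.965.

μ ≈ 2.965, σ ≈ 0.954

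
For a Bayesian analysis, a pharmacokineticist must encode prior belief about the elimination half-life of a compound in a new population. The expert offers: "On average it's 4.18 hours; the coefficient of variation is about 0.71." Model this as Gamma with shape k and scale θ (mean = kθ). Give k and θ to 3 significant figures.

For Gamma(k, scale θ): mean = kθ, variance = kθ², so CV = 1/√k.
CV = 0.71, hence k = 1/CV² = 1.98.
Then θ = mean/k = 4.18/1.98 = 2.11.

k ≈ 1.98, θ ≈ 2.11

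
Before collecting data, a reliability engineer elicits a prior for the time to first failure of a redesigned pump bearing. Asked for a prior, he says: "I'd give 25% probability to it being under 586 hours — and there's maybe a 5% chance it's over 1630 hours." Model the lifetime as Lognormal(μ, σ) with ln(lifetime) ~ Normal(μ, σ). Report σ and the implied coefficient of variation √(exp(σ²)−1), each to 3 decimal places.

σ ≈ 0.441, CV ≈ 0.463

If T ~ Lognormal(μ,σ) then ln T ~ Normal(μ,σ), so the p-quantile of ln T is μ + z_p·σ.
ln(586) = 6.373 and ln(1630) = 7.396; z_{0.25} = -0.6745, z_{0.95} = 1.645.
σ = (7.396 − 6.373)/(1.645 − (-0.6745)) = 0.441.
μ = 6.373 − (-0.6745)·0.441 = 6.671.
CV = √(exp(σ²)−1) = √(exp(0.1946)−1) = 0.463.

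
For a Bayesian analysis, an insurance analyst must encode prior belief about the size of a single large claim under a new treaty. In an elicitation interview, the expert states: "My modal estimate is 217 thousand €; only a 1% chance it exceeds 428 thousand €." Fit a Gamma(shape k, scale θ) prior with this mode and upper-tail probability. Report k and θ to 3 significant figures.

Gamma(k,θ) with k>1 has mode (k−1)θ, so θ = 217/(k−1).
Need P(X < 428) = 0.99 with θ tied to k this way. Start at k = 2, θ = 217: P(X<428) ≈ 0.586.
Too low — raise k to concentrate. Iterating converges to k ≈ 11.7.
Then θ = 217/(11.7−1) ≈ 20.3.

k ≈ 11.7, θ ≈ 20.3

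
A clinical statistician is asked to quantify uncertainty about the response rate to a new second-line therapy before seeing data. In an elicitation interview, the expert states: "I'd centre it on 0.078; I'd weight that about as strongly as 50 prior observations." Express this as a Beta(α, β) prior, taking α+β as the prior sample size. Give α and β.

α = 3.9, β = 46.1

Under the effective-sample-size interpretation, Beta(α, β) has prior mean α/(α+β) and prior sample size α+β.
So α+β = 50 and α/(α+β) = 0.078, giving α = 0.078·50 = 3.9 and β = 50 − 3.9 = 46.1.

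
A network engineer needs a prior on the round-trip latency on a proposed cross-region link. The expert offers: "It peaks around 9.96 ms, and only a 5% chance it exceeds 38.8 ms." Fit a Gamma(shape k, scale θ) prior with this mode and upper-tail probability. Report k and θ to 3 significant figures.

Gamma(k,θ) with k>1 has mode (k−1)θ, so θ = 9.96/(k−1).
Need P(X < 38.8) = 0.95 with θ tied to k this way. Start at k = 2, θ = 9.96: P(X<38.8) ≈ 0.900.
Too low — raise k to concentrate. Iterating converges to k ≈ 2.37.
Then θ = 9.96/(2.37−1) ≈ 7.28.

k ≈ 2.37, θ ≈ 7.28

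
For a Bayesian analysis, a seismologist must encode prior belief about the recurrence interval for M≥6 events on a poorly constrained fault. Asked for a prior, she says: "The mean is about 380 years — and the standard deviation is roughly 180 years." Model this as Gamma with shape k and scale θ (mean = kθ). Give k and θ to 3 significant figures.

For Gamma(k, scale θ): mean = kθ, variance = kθ², so CV = 1/√k.
CV = SD/mean = 180/380 = 0.4737, hence k = 1/CV² = 4.46.
Then θ = mean/k = 380/4.46 = 85.3.

k ≈ 4.46, θ ≈ 85.3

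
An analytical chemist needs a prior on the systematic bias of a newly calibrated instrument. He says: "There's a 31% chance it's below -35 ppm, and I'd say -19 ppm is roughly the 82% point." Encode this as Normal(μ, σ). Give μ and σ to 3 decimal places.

μ = -29.378, σ = 11.338

For Normal(μ,σ), the p-quantile is μ + z_p·σ. Here z_{0.31} = -0.4959, z_{0.82} = 0.9154.
So -35 = μ − 0.4959σ and -19 = μ + 0.9154σ.
Subtracting: σ = (-19 − -35)/(0.9154 − (-0.4959)) = 11.338.
Then μ = -35 − (-0.4959)·11.338 = -29.378.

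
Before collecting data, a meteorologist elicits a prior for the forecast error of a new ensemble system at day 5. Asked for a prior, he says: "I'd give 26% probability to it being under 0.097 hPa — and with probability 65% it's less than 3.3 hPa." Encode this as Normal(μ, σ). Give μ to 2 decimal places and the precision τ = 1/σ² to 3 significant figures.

μ = 2.10, τ = 0.103

For Normal(μ,σ), the p-quantile is μ + z_p·σ. Here z_{0.26} = -0.6433, z_{0.65} = 0.3853.
So 0.097 = μ − 0.6433σ and 3.3 = μ + 0.3853σ.
Subtracting: σ = (3.3 − 0.097)/(0.3853 − (-0.6433)) = 3.11.
Then μ = 0.097 − (-0.6433)·3.11 = 2.10.
Precision τ = 1/σ² = 1/3.114² = 0.103.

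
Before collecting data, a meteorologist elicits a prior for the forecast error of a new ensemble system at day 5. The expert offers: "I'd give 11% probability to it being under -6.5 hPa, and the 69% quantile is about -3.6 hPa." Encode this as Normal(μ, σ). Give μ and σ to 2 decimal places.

The p-quantile of Normal(μ,σ) is μ + z_p·σ, with z_{0.11} = -1.227 and z_{0.69} = 0.4959.
Eliminate σ: μ = (z₂·x₁ − z₁·x₂)/(z₂ − z₁) = (0.4959·-6.5 − (-1.227)·-3.6)/1.722 = -4.43.
Then σ = (x₂ − x₁)/(z₂ − z₁) = (-3.6 − -6.5)/1.722 = 1.68.

μ = -4.43, σ = 1.68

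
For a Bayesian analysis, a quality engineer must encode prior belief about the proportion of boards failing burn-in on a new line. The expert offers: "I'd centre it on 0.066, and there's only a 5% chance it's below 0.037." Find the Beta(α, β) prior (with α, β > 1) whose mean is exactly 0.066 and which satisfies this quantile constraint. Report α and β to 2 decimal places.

With mean 0.066 fixed, write α = 0.066s, β = 0.934s where s = α+β.
Need P(θ < 0.037) = 0.05 under Beta(0.066s, 0.934s). Normal approximation: (q−m)/√(m(1−m)/s) ≈ z_{0.05} = -1.64, so s ≈ 0.066·0.934·(-1.64)²/(0.037−0.066)² = 198.3.
At s = 198.3: P(θ<0.037) ≈ 0.031. Adjusting to match 0.05 gives s ≈ 157.81.
So α = 0.066·157.81 ≈ 10.42, β = 0.934·157.81 ≈ 147.40.

α ≈ 10.42, β ≈ 147.40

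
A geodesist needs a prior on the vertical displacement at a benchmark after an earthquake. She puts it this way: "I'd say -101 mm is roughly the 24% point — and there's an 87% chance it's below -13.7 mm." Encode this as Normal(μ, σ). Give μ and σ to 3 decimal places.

For Normal(μ,σ), the p-quantile is μ + z_p·σ. Here z_{0.24} = -0.7063, z_{0.87} = 1.126.
So -101 = μ − 0.7063σ and -13.7 = μ + 1.126σ.
Subtracting: σ = (-13.7 − -101)/(1.126 − (-0.7063)) = 47.635.
Then μ = -101 − (-0.7063)·47.635 = -67.355.

μ = -67.355, σ = 47.635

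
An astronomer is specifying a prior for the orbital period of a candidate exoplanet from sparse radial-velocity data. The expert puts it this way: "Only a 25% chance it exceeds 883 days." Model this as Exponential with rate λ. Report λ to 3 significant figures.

λ ≈ 0.00157

P(T > 883.0) = e^(−λ·883.0) = 0.25, so λ = −ln(0.25)/883.0 = 0.00157.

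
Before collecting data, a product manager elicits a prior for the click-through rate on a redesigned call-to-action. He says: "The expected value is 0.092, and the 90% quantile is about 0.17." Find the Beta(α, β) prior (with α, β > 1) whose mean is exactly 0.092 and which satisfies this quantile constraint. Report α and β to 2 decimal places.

α ≈ 2.26, β ≈ 22.34

With mean 0.092 fixed, write α = 0.092s, β = 0.908s where s = α+β.
Need P(θ < 0.17) = 0.9 under Beta(0.092s, 0.908s). Normal approximation: (q−m)/√(m(1−m)/s) ≈ z_{0.9} = 1.28, so s ≈ 0.092·0.908·(1.28)²/(0.17−0.092)² = 22.6.
At s = 22.6: P(θ<0.17) ≈ 0.893. Adjusting to match 0.9 gives s ≈ 24.61.
So α = 0.092·24.61 ≈ 2.26, β = 0.908·24.61 ≈ 22.34.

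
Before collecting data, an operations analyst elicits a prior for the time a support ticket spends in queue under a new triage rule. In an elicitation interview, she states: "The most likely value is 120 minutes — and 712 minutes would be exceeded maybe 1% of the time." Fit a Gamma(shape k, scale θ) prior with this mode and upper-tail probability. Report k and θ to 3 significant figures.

k ≈ 2.17, θ ≈ 102

Gamma(k,θ) with k>1 has mode (k−1)θ, so θ = 120/(k−1).
Need P(X < 712) = 0.99 with θ tied to k this way. Start at k = 2, θ = 120: P(X<712) ≈ 0.982.
Too low — raise k to concentrate. Iterating converges to k ≈ 2.17.
Then θ = 120/(2.17−1) ≈ 102.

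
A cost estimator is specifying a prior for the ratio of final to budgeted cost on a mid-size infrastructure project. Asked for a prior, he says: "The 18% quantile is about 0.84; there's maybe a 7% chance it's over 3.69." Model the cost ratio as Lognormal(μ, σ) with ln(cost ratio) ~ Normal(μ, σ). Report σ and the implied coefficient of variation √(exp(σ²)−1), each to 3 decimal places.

σ ≈ 0.619, CV ≈ 0.683

If T ~ Lognormal(μ,σ) then ln T ~ Normal(μ,σ), so the p-quantile of ln T is μ + z_p·σ.
ln(0.84) = -0.1744 and ln(3.69) = 1.306; z_{0.18} = -0.9154, z_{0.93} = 1.476.
σ = (1.306 − -0.1744)/(1.476 − (-0.9154)) = 0.619.
μ = -0.1744 − (-0.9154)·0.619 = 0.392.
CV = √(exp(σ²)−1) = √(exp(0.3831)−1) = 0.683.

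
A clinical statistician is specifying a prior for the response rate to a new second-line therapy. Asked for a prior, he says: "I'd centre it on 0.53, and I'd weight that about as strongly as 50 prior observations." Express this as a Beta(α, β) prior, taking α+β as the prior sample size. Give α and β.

Under the effective-sample-size interpretation, Beta(α, β) has prior mean α/(α+β) and prior sample size α+β.
So α+β = 50 and α/(α+β) = 0.53, giving α = 0.53·50 = 26.5 and β = 50 − 26.5 = 23.5.

α = 26.5, β = 23.5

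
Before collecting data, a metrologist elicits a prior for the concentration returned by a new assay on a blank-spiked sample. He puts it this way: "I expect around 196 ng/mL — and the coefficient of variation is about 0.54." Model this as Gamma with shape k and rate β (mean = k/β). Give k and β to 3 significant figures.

For Gamma(k, rate β): mean = k/β, variance = k/β², so CV = 1/√k.
CV = 0.54, hence k = 1/CV² = 3.43.
Then β = k/mean = 3.43/196 = 0.0175.

k ≈ 3.43, β ≈ 0.0175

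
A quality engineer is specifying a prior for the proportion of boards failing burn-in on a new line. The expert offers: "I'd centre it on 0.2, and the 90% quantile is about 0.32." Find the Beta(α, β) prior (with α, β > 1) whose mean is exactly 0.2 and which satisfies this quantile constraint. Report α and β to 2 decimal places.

With mean 0.2 fixed, write α = 0.2s, β = 0.8s where s = α+β.
Need P(θ < 0.32) = 0.9 under Beta(0.2s, 0.8s). Normal approximation: (q−m)/√(m(1−m)/s) ≈ z_{0.9} = 1.28, so s ≈ 0.2·0.8·(1.28)²/(0.32−0.2)² = 18.2.
At s = 18.2: P(θ<0.32) ≈ 0.893. Adjusting to match 0.9 gives s ≈ 19.54.
So α = 0.2·19.54 ≈ 3.91, β = 0.8·19.54 ≈ 15.63.

α ≈ 3.91, β ≈ 15.63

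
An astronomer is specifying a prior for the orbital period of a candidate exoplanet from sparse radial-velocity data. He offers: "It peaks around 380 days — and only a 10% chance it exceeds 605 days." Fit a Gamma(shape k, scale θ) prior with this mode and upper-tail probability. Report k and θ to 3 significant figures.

k ≈ 9.68, θ ≈ 43.8

Gamma(k,θ) with k>1 has mode (k−1)θ, so θ = 380/(k−1).
Need P(X < 605) = 0.9 with θ tied to k this way. Start at k = 2, θ = 380: P(X<605) ≈ 0.473.
Too low — raise k to concentrate. Iterating converges to k ≈ 9.68.
Then θ = 380/(9.68−1) ≈ 43.8.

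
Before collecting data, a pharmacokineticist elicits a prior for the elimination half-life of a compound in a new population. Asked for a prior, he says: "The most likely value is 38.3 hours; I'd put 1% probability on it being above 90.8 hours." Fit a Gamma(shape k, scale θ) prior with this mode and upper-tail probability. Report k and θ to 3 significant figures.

Gamma(k,θ) with k>1 has mode (k−1)θ, so θ = 38.3/(k−1).
Need P(X < 90.8) = 0.99 with θ tied to k this way. Start at k = 2, θ = 38.3: P(X<90.8) ≈ 0.685.
Too low — raise k to concentrate. Iterating converges to k ≈ 7.37.
Then θ = 38.3/(7.37−1) ≈ 6.01.

k ≈ 7.37, θ ≈ 6.01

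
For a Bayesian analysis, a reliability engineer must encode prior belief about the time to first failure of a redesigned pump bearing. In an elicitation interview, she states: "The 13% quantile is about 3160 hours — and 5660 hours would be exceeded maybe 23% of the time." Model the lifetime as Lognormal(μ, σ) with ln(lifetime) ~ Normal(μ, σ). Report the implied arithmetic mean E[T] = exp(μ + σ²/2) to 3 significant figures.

If T ~ Lognormal(μ,σ) then ln T ~ Normal(μ,σ), so the p-quantile of ln T is μ + z_p·σ.
ln(3160) = 8.058 and ln(5660) = 8.641; z_{0.13} = -1.126, z_{0.77} = 0.7388.
σ = (8.641 − 8.058)/(0.7388 − (-1.126)) = 0.312.
μ = 8.058 − (-1.126)·0.312 = 8.410.
E[T] = exp(μ + σ²/2) = exp(8.410 + 0.0488) = 4720 hours.

E[T] ≈ 4720 hours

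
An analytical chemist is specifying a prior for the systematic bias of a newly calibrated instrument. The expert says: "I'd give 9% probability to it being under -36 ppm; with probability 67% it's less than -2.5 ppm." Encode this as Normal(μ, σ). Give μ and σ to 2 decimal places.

μ = -10.78, σ = 18.81

The p-quantile of Normal(μ,σ) is μ + z_p·σ, with z_{0.09} = -1.341 and z_{0.67} = 0.4399.
Eliminate σ: μ = (z₂·x₁ − z₁·x₂)/(z₂ − z₁) = (0.4399·-36 − (-1.341)·-2.5)/1.781 = -10.78.
Then σ = (x₂ − x₁)/(z₂ − z₁) = (-2.5 − -36)/1.781 = 18.81.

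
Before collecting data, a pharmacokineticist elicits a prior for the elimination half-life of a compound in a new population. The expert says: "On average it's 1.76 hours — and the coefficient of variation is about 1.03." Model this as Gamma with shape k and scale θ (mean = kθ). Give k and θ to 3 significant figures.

For Gamma(k, scale θ): mean = kθ, variance = kθ², so CV = 1/√k.
CV = 1.03, hence k = 1/CV² = 0.943.
Then θ = mean/k = 1.76/0.943 = 1.87.

k ≈ 0.943, θ ≈ 1.87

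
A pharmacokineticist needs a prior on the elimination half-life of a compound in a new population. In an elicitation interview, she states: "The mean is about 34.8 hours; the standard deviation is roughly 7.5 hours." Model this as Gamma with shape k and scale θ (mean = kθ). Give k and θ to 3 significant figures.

k ≈ 21.5, θ ≈ 1.62

For Gamma(k, scale θ): mean = kθ, variance = kθ², so CV = 1/√k.
CV = SD/mean = 7.5/34.8 = 0.2155, hence k = 1/CV² = 21.5.
Then θ = mean/k = 34.8/21.5 = 1.62.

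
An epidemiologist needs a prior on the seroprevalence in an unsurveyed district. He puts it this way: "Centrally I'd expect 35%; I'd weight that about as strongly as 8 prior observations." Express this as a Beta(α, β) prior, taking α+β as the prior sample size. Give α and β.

Under the effective-sample-size interpretation, Beta(α, β) has prior mean α/(α+β) and prior sample size α+β.
So α+β = 8 and α/(α+β) = 0.35, giving α = 0.35·8 = 2.8 and β = 8 − 2.8 = 5.2.

α = 2.8, β = 5.2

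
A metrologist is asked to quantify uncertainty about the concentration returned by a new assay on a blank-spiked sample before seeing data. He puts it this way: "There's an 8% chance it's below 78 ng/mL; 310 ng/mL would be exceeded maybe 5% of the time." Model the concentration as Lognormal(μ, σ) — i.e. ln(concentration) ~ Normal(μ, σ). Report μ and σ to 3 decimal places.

μ ≈ 4.992, σ ≈ 0.452

If T ~ Lognormal(μ,σ) then ln T ~ Normal(μ,σ), so the p-quantile of ln T is μ + z_p·σ.
ln(78) = 4.357 and ln(310) = 5.737; z_{0.08} = -1.405, z_{0.95} = 1.645.
σ = (5.737 − 4.357)/(1.645 − (-1.405)) = 0.452.
μ = 4.357 − (-1.405)·0.452 = 4.992.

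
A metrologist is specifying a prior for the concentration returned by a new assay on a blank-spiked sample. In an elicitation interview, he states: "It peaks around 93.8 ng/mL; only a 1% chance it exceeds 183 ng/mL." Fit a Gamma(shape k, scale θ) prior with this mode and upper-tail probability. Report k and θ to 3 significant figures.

k ≈ 12, θ ≈ 8.49

Gamma(k,θ) with k>1 has mode (k−1)θ, so θ = 93.8/(k−1).
Need P(X < 183) = 0.99 with θ tied to k this way. Start at k = 2, θ = 93.8: P(X<183) ≈ 0.581.
Too low — raise k to concentrate. Iterating converges to k ≈ 12.
Then θ = 93.8/(12−1) ≈ 8.49.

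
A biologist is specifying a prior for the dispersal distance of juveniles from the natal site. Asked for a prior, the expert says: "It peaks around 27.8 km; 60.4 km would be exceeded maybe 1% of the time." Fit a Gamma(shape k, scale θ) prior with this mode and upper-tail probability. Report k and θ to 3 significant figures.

k ≈ 9.03, θ ≈ 3.46

Gamma(k,θ) with k>1 has mode (k−1)θ, so θ = 27.8/(k−1).
Need P(X < 60.4) = 0.99 with θ tied to k this way. Start at k = 2, θ = 27.8: P(X<60.4) ≈ 0.639.
Too low — raise k to concentrate. Iterating converges to k ≈ 9.03.
Then θ = 27.8/(9.03−1) ≈ 3.46.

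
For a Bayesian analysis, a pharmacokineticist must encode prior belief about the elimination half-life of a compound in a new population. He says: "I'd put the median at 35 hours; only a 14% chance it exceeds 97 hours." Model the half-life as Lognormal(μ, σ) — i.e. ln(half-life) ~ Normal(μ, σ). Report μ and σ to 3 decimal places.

μ ≈ 3.555, σ ≈ 0.944

If T ~ Lognormal(μ,σ) then ln T ~ Normal(μ,σ), so the p-quantile of ln T is μ + z_p·σ.
ln(35) = 3.555 and ln(97) = 4.575; z_{0.5} = 0, z_{0.86} = 1.08.
σ = (4.575 − 3.555)/(1.08 − (0)) = 0.944.
μ = 3.555 − (0)·0.944 = 3.555.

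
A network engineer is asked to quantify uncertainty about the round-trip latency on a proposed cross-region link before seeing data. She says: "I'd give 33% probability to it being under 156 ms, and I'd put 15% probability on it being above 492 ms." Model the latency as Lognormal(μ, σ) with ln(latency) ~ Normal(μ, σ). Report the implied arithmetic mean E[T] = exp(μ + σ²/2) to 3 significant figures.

E[T] ≈ 297 ms

If T ~ Lognormal(μ,σ) then ln T ~ Normal(μ,σ), so the p-quantile of ln T is μ + z_p·σ.
ln(156) = 5.05 and ln(492) = 6.198; z_{0.33} = -0.4399, z_{0.85} = 1.036.
σ = (6.198 − 5.05)/(1.036 − (-0.4399)) = 0.778.
μ = 5.05 − (-0.4399)·0.778 = 5.392.
E[T] = exp(μ + σ²/2) = exp(5.392 + 0.3027) = 297 ms.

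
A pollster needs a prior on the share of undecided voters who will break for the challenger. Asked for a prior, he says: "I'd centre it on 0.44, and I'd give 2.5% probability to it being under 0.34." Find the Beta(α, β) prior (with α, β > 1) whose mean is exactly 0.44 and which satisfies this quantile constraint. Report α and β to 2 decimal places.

With mean 0.44 fixed, write α = 0.44s, β = 0.56s where s = α+β.
Need P(θ < 0.34) = 0.025 under Beta(0.44s, 0.56s). Normal approximation: (q−m)/√(m(1−m)/s) ≈ z_{0.025} = -1.96, so s ≈ 0.44·0.56·(-1.96)²/(0.34−0.44)² = 94.7.
At s = 94.7: P(θ<0.34) ≈ 0.023. Adjusting to match 0.025 gives s ≈ 90.88.
So α = 0.44·90.88 ≈ 39.99, β = 0.56·90.88 ≈ 50.89.

α ≈ 39.99, β ≈ 50.89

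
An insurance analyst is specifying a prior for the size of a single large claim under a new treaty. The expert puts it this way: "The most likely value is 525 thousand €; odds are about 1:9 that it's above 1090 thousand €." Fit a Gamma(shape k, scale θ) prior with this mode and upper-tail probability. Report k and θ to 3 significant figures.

Gamma(k,θ) with k>1 has mode (k−1)θ, so θ = 525/(k−1).
Need P(X < 1090) = 0.9 with θ tied to k this way. Start at k = 2, θ = 525: P(X<1090) ≈ 0.614.
Too low — raise k to concentrate. Iterating converges to k ≈ 4.6.
Then θ = 525/(4.6−1) ≈ 146.

k ≈ 4.6, θ ≈ 146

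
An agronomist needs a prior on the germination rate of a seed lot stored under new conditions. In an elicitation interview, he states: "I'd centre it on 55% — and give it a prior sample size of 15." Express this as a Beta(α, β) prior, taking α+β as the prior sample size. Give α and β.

Under the effective-sample-size interpretation, Beta(α, β) has prior mean α/(α+β) and prior sample size α+β.
So α+β = 15 and α/(α+β) = 0.55, giving α = 0.55·15 = 8.25 and β = 15 − 8.25 = 6.75.

α = 8.25, β = 6.75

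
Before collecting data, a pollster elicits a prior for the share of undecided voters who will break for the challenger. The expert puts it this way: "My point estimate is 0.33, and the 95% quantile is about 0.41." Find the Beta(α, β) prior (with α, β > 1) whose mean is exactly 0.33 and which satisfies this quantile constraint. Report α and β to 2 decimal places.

With mean 0.33 fixed, write α = 0.33s, β = 0.67s where s = α+β.
Need P(θ < 0.41) = 0.95 under Beta(0.33s, 0.67s). Normal approximation: (q−m)/√(m(1−m)/s) ≈ z_{0.95} = 1.64, so s ≈ 0.33·0.67·(1.64)²/(0.41−0.33)² = 93.5.
At s = 93.5: P(θ<0.41) ≈ 0.947. Adjusting to match 0.95 gives s ≈ 97.33.
So α = 0.33·97.33 ≈ 32.12, β = 0.67·97.33 ≈ 65.21.

α ≈ 32.12, β ≈ 65.21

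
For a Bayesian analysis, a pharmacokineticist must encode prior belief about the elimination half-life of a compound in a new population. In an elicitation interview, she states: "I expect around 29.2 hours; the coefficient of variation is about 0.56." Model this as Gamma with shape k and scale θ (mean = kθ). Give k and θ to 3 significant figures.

k ≈ 3.19, θ ≈ 9.16

For Gamma(k, scale θ): mean = kθ, variance = kθ², so CV = 1/√k.
CV = 0.56, hence k = 1/CV² = 3.19.
Then θ = mean/k = 29.2/3.19 = 9.16.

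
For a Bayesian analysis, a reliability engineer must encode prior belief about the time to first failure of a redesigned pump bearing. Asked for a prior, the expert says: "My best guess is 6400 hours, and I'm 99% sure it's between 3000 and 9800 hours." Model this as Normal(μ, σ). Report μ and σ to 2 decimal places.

μ = 6400.00, σ = 1319.96

A symmetric 99% interval runs μ ± z·σ with z = 2.576.
Half-width = 3400, so σ = 3400/2.576 = 1319.96.
μ is the stated best guess, 6400.00.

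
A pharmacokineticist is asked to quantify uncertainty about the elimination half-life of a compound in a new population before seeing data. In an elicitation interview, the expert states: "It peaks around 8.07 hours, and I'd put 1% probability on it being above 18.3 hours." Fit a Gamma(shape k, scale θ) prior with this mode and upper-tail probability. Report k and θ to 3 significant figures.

k ≈ 8.15, θ ≈ 1.13

Gamma(k,θ) with k>1 has mode (k−1)θ, so θ = 8.07/(k−1).
Need P(X < 18.3) = 0.99 with θ tied to k this way. Start at k = 2, θ = 8.07: P(X<18.3) ≈ 0.662.
Too low — raise k to concentrate. Iterating converges to k ≈ 8.15.
Then θ = 8.07/(8.15−1) ≈ 1.13.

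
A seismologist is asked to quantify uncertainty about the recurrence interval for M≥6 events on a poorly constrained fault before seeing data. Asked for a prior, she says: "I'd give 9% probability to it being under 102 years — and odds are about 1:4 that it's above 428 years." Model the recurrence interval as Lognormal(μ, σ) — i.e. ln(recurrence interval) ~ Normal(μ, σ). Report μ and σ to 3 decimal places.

If T ~ Lognormal(μ,σ) then ln T ~ Normal(μ,σ), so the p-quantile of ln T is μ + z_p·σ.
ln(102) = 4.625 and ln(428) = 6.059; z_{0.09} = -1.341, z_{0.8} = 0.8416.
σ = (6.059 − 4.625)/(0.8416 − (-1.341)) = 0.657.
μ = 4.625 − (-1.341)·0.657 = 5.506.

μ ≈ 5.506, σ ≈ 0.657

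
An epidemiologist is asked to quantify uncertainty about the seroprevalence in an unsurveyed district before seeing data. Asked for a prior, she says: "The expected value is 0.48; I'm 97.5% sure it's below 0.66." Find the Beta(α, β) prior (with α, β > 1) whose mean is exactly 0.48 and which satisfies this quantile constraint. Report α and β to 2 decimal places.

α ≈ 13.71, β ≈ 14.85

With mean 0.48 fixed, write α = 0.48s, β = 0.52s where s = α+β.
Need P(θ < 0.66) = 0.975 under Beta(0.48s, 0.52s). Normal approximation: (q−m)/√(m(1−m)/s) ≈ z_{0.975} = 1.96, so s ≈ 0.48·0.52·(1.96)²/(0.66−0.48)² = 29.6.
At s = 29.6: P(θ<0.66) ≈ 0.977. Adjusting to match 0.975 gives s ≈ 28.56.
So α = 0.48·28.56 ≈ 13.71, β = 0.52·28.56 ≈ 14.85.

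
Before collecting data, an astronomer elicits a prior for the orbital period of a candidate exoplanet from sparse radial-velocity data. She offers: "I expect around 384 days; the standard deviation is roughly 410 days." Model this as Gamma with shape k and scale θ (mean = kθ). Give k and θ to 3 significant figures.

k ≈ 0.877, θ ≈ 438

For Gamma(k, scale θ): mean = kθ, variance = kθ², so CV = 1/√k.
CV = SD/mean = 410/384 = 1.068, hence k = 1/CV² = 0.877.
Then θ = mean/k = 384/0.877 = 438.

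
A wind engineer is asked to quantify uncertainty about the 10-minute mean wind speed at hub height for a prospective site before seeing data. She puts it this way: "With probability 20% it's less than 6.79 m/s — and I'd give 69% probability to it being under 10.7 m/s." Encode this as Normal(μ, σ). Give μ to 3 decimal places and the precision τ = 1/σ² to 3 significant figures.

μ = 9.250, τ = 0.117

The p-quantile of Normal(μ,σ) is μ + z_p·σ, with z_{0.2} = -0.8416 and z_{0.69} = 0.4959.
Eliminate σ: μ = (z₂·x₁ − z₁·x₂)/(z₂ − z₁) = (0.4959·6.79 − (-0.8416)·10.7)/1.337 = 9.250.
Then σ = (x₂ − x₁)/(z₂ − z₁) = (10.7 − 6.79)/1.337 = 2.923.
Precision τ = 1/σ² = 1/2.923² = 0.117.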